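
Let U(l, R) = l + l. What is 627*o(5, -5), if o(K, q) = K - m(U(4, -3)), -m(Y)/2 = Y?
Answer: 13167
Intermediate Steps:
U(l, R) = 2*l
m(Y) = -2*Y
o(K, q) = 16 + K (o(K, q) = K - (-2)*2*4 = K - (-2)*8 = K - 1*(-16) = K + 16 = 16 + K)
627*o(5, -5) = 627*(16 + 5) = 627*21 = 13167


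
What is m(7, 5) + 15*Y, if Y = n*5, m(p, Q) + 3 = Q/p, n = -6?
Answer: -3166/7 ≈ -452.29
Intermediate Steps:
m(p, Q) = -3 + Q/p
Y = -30 (Y = -6*5 = -30)
m(7, 5) + 15*Y = (-3 + 5/7) + 15*(-30) = (-3 + 5*(⅐)) - 450 = (-3 + 5/7) - 450 = -16/7 - 450 = -3166/7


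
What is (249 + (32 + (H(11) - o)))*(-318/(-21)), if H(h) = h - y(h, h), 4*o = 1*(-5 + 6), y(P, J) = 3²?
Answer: 59943/14 ≈ 4281.6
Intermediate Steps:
y(P, J) = 9
o = ¼ (o = (1*(-5 + 6))/4 = (1*1)/4 = (¼)*1 = ¼ ≈ 0.25000)
H(h) = -9 + h (H(h) = h - 1*9 = h - 9 = -9 + h)
(249 + (32 + (H(11) - o)))*(-318/(-21)) = (249 + (32 + ((-9 + 11) - 1*¼)))*(-318/(-21)) = (249 + (32 + (2 - ¼)))*(-318*(-1/21)) = (249 + (32 + 7/4))*(106/7) = (249 + 135/4)*(106/7) = (1131/4)*(106/7) = 59943/14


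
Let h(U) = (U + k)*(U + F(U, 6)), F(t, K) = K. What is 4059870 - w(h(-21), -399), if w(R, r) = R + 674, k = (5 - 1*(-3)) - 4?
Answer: 4058941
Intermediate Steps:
k = 4 (k = (5 + 3) - 4 = 8 - 4 = 4)
h(U) = (4 + U)*(6 + U) (h(U) = (U + 4)*(U + 6) = (4 + U)*(6 + U))
w(R, r) = 674 + R
4059870 - w(h(-21), -399) = 4059870 - (674 + (24 + (-21)**2 + 10*(-21))) = 4059870 - (674 + (24 + 441 - 210)) = 4059870 - (674 + 255) = 4059870 - 1*929 = 4059870 - 929 = 4058941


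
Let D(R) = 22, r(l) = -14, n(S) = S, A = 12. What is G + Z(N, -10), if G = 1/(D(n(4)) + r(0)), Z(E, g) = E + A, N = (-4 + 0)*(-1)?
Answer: 129/8 ≈ 16.125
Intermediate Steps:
N = 4 (N = -4*(-1) = 4)
Z(E, g) = 12 + E (Z(E, g) = E + 12 = 12 + E)
G = ⅛ (G = 1/(22 - 14) = 1/8 = ⅛ ≈ 0.12500)
G + Z(N, -10) = ⅛ + (12 + 4) = ⅛ + 16 = 129/8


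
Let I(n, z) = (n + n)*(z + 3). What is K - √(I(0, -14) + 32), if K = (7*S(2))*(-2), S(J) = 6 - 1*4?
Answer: -28 - 4*√2 ≈ -33.657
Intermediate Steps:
S(J) = 2 (S(J) = 6 - 4 = 2)
I(n, z) = 2*n*(3 + z) (I(n, z) = (2*n)*(3 + z) = 2*n*(3 + z))
K = -28 (K = (7*2)*(-2) = 14*(-2) = -28)
K - √(I(0, -14) + 32) = -28 - √(2*0*(3 - 14) + 32) = -28 - √(2*0*(-11) + 32) = -28 - √(0 + 32) = -28 - √32 = -28 - 4*√2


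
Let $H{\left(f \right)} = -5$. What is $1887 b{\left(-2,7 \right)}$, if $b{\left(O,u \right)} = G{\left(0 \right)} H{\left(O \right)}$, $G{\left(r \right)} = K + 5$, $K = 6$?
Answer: $-103785$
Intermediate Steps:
$G{\left(r \right)} = 11$ ($G{\left(r \right)} = 6 + 5 = 11$)
$b{\left(O,u \right)} = -55$ ($b{\left(O,u \right)} = 11 \left(-5\right) = -55$)
$1887 b{\left(-2,7 \right)} = 1887 \left(-55\right) = -103785$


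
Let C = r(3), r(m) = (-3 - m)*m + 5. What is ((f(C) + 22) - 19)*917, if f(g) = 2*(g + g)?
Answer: -44933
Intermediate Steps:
r(m) = 5 + m*(-3 - m) (r(m) = m*(-3 - m) + 5 = 5 + m*(-3 - m))
C = -13 (C = 5 - 1*3² - 3*3 = 5 - 1*9 - 9 = 5 - 9 - 9 = -13)
f(g) = 4*g (f(g) = 2*(2*g) = 4*g)
((f(C) + 22) - 19)*917 = ((4*(-13) + 22) - 19)*917 = ((-52 + 22) - 19)*917 = (-30 - 19)*917 = -49*917 = -44933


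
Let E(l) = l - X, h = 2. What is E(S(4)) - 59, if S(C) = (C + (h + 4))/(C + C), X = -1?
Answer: -227/4 ≈ -56.750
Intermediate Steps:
S(C) = (6 + C)/(2*C) (S(C) = (C + (2 + 4))/(C + C) = (C + 6)/((2*C)) = (6 + C)*(1/(2*C)) = (6 + C)/(2*C))
E(l) = 1 + l (E(l) = l - 1*(-1) = l + 1 = 1 + l)
E(S(4)) - 59 = (1 + (½)*(6 + 4)/4) - 59 = (1 + (½)*(¼)*10) - 59 = (1 + 5/4) - 59 = 9/4 - 59 = -227/4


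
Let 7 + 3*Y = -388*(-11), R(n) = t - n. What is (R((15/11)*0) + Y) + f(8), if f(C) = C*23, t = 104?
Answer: 5125/3 ≈ 1708.3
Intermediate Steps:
f(C) = 23*C
R(n) = 104 - n
Y = 4261/3 (Y = -7/3 + (-388*(-11))/3 = -7/3 + (⅓)*4268 = -7/3 + 4268/3 = 4261/3 ≈ 1420.3)
(R((15/11)*0) + Y) + f(8) = ((104 - 15/11*0) + 4261/3) + 23*8 = ((104 - 15*(1/11)*0) + 4261/3) + 184 = ((104 - 15*0/11) + 4261/3) + 184 = ((104 - 1*0) + 4261/3) + 184 = ((104 + 0) + 4261/3) + 184 = (104 + 4261/3) + 184 = 4573/3 + 184 = 5125/3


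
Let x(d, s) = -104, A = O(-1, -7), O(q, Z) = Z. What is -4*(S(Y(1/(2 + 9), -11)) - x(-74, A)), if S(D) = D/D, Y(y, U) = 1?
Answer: -420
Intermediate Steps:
A = -7
S(D) = 1
-4*(S(Y(1/(2 + 9), -11)) - x(-74, A)) = -4*(1 - 1*(-104)) = -4*(1 + 104) = -4*105 = -420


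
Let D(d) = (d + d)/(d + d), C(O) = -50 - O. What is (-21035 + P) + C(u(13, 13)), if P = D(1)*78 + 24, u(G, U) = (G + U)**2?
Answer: -21659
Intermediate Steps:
D(d) = 1 (D(d) = (2*d)/((2*d)) = (2*d)*(1/(2*d)) = 1)
P = 102 (P = 1*78 + 24 = 78 + 24 = 102)
(-21035 + P) + C(u(13, 13)) = (-21035 + 102) + (-50 - (13 + 13)**2) = -20933 + (-50 - 1*26**2) = -20933 + (-50 - 1*676) = -20933 + (-50 - 676) = -20933 - 726 = -21659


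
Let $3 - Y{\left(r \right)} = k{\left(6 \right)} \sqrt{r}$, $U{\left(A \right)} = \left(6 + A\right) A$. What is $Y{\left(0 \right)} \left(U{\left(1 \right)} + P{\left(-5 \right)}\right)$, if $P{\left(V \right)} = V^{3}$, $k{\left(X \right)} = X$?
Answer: $-354$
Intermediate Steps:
$U{\left(A \right)} = A \left(6 + A\right)$
$Y{\left(r \right)} = 3 - 6 \sqrt{r}$
$Y{\left(0 \right)} \left(U{\left(1 \right)} + P{\left(-5 \right)}\right) = \left(3 - 6 \sqrt{0}\right) \left(1 \left(6 + 1\right) + \left(-5\right)^{3}\right) = \left(3 - 0\right) \left(1 \cdot 7 - 125\right) = \left(3 + 0\right) \left(7 - 125\right) = 3 \left(-118\right) = -354$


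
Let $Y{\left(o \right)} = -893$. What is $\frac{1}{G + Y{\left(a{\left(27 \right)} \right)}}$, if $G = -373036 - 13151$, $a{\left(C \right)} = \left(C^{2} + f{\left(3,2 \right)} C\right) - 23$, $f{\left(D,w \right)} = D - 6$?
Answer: $- \frac{1}{387080} \approx -2.5834 \cdot 10^{-6}$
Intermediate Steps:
$f{\left(D,w \right)} = -6 + D$ ($f{\left(D,w \right)} = D - 6 = -6 + D$)
$a{\left(C \right)} = -23 + C^{2} - 3 C$ ($a{\left(C \right)} = \left(C^{2} + \left(-6 + 3\right) C\right) - 23 = \left(C^{2} - 3 C\right) - 23 = -23 + C^{2} - 3 C$)
$G = -386187$
$\frac{1}{G + Y{\left(a{\left(27 \right)} \right)}} = \frac{1}{-386187 - 893} = \frac{1}{-387080} = - \frac{1}{387080}$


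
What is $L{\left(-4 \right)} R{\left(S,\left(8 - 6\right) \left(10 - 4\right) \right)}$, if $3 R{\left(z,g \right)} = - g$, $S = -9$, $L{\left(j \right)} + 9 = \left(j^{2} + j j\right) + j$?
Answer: $-76$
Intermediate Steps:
$L{\left(j \right)} = -9 + j + 2 j^{2}$ ($L{\left(j \right)} = -9 + \left(\left(j^{2} + j j\right) + j\right) = -9 + \left(\left(j^{2} + j^{2}\right) + j\right) = -9 + \left(2 j^{2} + j\right) = -9 + \left(j + 2 j^{2}\right) = -9 + j + 2 j^{2}$)
$R{\left(z,g \right)} = - \frac{g}{3}$ ($R{\left(z,g \right)} = \frac{\left(-1\right) g}{3} = - \frac{g}{3}$)
$L{\left(-4 \right)} R{\left(S,\left(8 - 6\right) \left(10 - 4\right) \right)} = \left(-9 - 4 + 2 \left(-4\right)^{2}\right) \left(- \frac{\left(8 - 6\right) \left(10 - 4\right)}{3}\right) = \left(-9 - 4 + 2 \cdot 16\right) \left(- \frac{\left(8 - 6\right) 6}{3}\right) = \left(-9 - 4 + 32\right) \left(- \frac{2 \cdot 6}{3}\right) = 19 \left(\left(- \frac{1}{3}\right) 12\right) = 19 \left(-4\right) = -76$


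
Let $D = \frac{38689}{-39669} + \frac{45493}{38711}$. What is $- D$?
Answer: $- \frac{43853134}{219375237} \approx -0.1999$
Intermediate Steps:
$D = \frac{43853134}{219375237}$ ($D = 38689 \left(- \frac{1}{39669}\right) + 45493 \cdot \frac{1}{38711} = - \frac{5527}{5667} + \frac{45493}{38711} = \frac{43853134}{219375237} \approx 0.1999$)
$- D = \left(-1\right) \frac{43853134}{219375237} = - \frac{43853134}{219375237}$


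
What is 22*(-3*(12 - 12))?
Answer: 0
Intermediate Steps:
22*(-3*(12 - 12)) = 22*(-3*0) = 22*0 = 0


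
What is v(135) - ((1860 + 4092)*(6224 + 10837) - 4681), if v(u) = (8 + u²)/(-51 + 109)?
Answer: -5889440445/58 ≈ -1.0154e+8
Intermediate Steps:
v(u) = 4/29 + u²/58 (v(u) = (8 + u²)/58 = (8 + u²)*(1/58) = 4/29 + u²/58)
v(135) - ((1860 + 4092)*(6224 + 10837) - 4681) = (4/29 + (1/58)*135²) - ((1860 + 4092)*(6224 + 10837) - 4681) = (4/29 + (1/58)*18225) - (5952*17061 - 4681) = (4/29 + 18225/58) - (101547072 - 4681) = 18233/58 - 1*101542391 = 18233/58 - 101542391 = -5889440445/58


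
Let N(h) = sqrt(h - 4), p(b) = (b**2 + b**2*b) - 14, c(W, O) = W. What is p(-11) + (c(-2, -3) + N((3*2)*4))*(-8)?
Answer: -1208 - 16*sqrt(5) ≈ -1243.8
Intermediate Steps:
p(b) = -14 + b**2 + b**3 (p(b) = (b**2 + b**3) - 14 = -14 + b**2 + b**3)
N(h) = sqrt(-4 + h)
p(-11) + (c(-2, -3) + N((3*2)*4))*(-8) = (-14 + (-11)**2 + (-11)**3) + (-2 + sqrt(-4 + (3*2)*4))*(-8) = (-14 + 121 - 1331) + (-2 + sqrt(-4 + 6*4))*(-8) = -1224 + (-2 + sqrt(-4 + 24))*(-8) = -1224 + (-2 + sqrt(20))*(-8) = -1224 + (-2 + 2*sqrt(5))*(-8) = -1224 + (16 - 16*sqrt(5)) = -1208 - 16*sqrt(5)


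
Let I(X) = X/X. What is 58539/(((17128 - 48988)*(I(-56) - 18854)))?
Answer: 19513/200218860 ≈ 9.7458e-5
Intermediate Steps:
I(X) = 1
58539/(((17128 - 48988)*(I(-56) - 18854))) = 58539/(((17128 - 48988)*(1 - 18854))) = 58539/((-31860*(-18853))) = 58539/600656580 = 58539*(1/600656580) = 19513/200218860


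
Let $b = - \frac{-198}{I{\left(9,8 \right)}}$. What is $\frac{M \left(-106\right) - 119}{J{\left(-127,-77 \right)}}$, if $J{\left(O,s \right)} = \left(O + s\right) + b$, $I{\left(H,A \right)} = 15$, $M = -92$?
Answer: $- \frac{16055}{318} \approx -50.487$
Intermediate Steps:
$b = \frac{66}{5}$ ($b = - \frac{-198}{15} = \left(-1\right) \left(- \frac{66}{5}\right) = \frac{66}{5} \approx 13.2$)
$J{\left(O,s \right)} = \frac{66}{5} + O + s$ ($J{\left(O,s \right)} = \left(O + s\right) + \frac{66}{5} = \frac{66}{5} + O + s$)
$\frac{M \left(-106\right) - 119}{J{\left(-127,-77 \right)}} = \frac{\left(-92\right) \left(-106\right) - 119}{\frac{66}{5} - 127 - 77} = \frac{9752 - 119}{- \frac{954}{5}} = 9633 \left(- \frac{5}{954}\right) = - \frac{16055}{318}$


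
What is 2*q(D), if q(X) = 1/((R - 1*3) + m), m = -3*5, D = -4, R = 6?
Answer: -⅙ ≈ -0.16667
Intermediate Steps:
m = -15
q(X) = -1/12 (q(X) = 1/((6 - 1*3) - 15) = 1/((6 - 3) - 15) = 1/(3 - 15) = 1/(-12) = -1/12)
2*q(D) = 2*(-1/12) = -⅙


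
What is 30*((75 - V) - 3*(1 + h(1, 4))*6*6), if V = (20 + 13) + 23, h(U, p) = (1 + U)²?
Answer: -15630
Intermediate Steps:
V = 56 (V = 33 + 23 = 56)
30*((75 - V) - 3*(1 + h(1, 4))*6*6) = 30*((75 - 1*56) - 3*(1 + (1 + 1)²)*6*6) = 30*((75 - 56) - 3*(1 + 2²)*6*6) = 30*(19 - 3*(1 + 4)*6*6) = 30*(19 - 15*6*6) = 30*(19 - 3*30*6) = 30*(19 - 90*6) = 30*(19 - 540) = 30*(-521) = -15630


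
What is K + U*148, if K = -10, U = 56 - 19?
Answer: 5466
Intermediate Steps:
U = 37
K + U*148 = -10 + 37*148 = -10 + 5476 = 5466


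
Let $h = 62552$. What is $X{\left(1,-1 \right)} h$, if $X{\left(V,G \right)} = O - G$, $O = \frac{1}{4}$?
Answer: $78190$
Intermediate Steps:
$O = \frac{1}{4} \approx 0.25$
$X{\left(V,G \right)} = \frac{1}{4} - G$
$X{\left(1,-1 \right)} h = \left(\frac{1}{4} - -1\right) 62552 = \left(\frac{1}{4} + 1\right) 62552 = \frac{5}{4} \cdot 62552 = 78190$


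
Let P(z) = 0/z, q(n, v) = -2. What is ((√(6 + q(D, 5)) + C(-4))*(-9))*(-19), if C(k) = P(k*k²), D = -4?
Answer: 342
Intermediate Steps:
P(z) = 0
C(k) = 0
((√(6 + q(D, 5)) + C(-4))*(-9))*(-19) = ((√(6 - 2) + 0)*(-9))*(-19) = ((√4 + 0)*(-9))*(-19) = ((2 + 0)*(-9))*(-19) = (2*(-9))*(-19) = -18*(-19) = 342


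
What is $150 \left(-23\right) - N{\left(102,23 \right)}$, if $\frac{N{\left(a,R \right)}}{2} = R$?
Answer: $-3496$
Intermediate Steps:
$N{\left(a,R \right)} = 2 R$
$150 \left(-23\right) - N{\left(102,23 \right)} = 150 \left(-23\right) - 2 \cdot 23 = -3450 - 46 = -3496$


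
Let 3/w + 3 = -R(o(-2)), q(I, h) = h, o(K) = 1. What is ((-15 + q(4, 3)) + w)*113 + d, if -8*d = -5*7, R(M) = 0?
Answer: -11717/8 ≈ -1464.6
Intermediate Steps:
w = -1 (w = 3/(-3 - 1*0) = 3/(-3 + 0) = 3/(-3) = 3*(-⅓) = -1)
d = 35/8 (d = -(-5)*7/8 = -⅛*(-35) = 35/8 ≈ 4.3750)
((-15 + q(4, 3)) + w)*113 + d = ((-15 + 3) - 1)*113 + 35/8 = (-12 - 1)*113 + 35/8 = -13*113 + 35/8 = -1469 + 35/8 = -11717/8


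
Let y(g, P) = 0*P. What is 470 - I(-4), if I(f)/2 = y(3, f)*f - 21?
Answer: 512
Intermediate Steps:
y(g, P) = 0
I(f) = -42 (I(f) = 2*(0*f - 21) = 2*(0 - 21) = 2*(-21) = -42)
470 - I(-4) = 470 - 1*(-42) = 470 + 42 = 512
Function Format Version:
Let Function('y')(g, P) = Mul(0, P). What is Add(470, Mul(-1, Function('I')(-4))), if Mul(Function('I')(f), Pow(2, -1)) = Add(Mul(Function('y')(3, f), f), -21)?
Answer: 512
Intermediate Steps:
Function('y')(g, P) = 0
Function('I')(f) = -42 (Function('I')(f) = Mul(2, Add(Mul(0, f), -21)) = Mul(2, Add(0, -21)) = Mul(2, -21) = -42)
Add(470, Mul(-1, Function('I')(-4))) = Add(470, Mul(-1, -42)) = Add(470, 42) = 512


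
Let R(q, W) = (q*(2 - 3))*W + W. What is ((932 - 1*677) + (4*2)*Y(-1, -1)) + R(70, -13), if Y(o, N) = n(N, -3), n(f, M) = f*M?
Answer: 1176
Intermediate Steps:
n(f, M) = M*f
Y(o, N) = -3*N
R(q, W) = W - W*q (R(q, W) = (q*(-1))*W + W = (-q)*W + W = -W*q + W = W - W*q)
((932 - 1*677) + (4*2)*Y(-1, -1)) + R(70, -13) = ((932 - 1*677) + (4*2)*(-3*(-1))) - 13*(1 - 1*70) = ((932 - 677) + 8*3) - 13*(1 - 70) = (255 + 24) - 13*(-69) = 279 + 897 = 1176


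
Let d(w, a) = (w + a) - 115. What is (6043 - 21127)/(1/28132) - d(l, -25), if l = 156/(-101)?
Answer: -42858637592/101 ≈ -4.2434e+8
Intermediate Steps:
l = -156/101 (l = 156*(-1/101) = -156/101 ≈ -1.5446)
d(w, a) = -115 + a + w (d(w, a) = (a + w) - 115 = -115 + a + w)
(6043 - 21127)/(1/28132) - d(l, -25) = (6043 - 21127)/(1/28132) - (-115 - 25 - 156/101) = -15084/1/28132 - 1*(-14296/101) = -15084*28132 + 14296/101 = -424343088 + 14296/101 = -42858637592/101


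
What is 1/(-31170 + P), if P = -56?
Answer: -1/31226 ≈ -3.2025e-5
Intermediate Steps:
1/(-31170 + P) = 1/(-31170 - 56) = 1/(-31226) = -1/31226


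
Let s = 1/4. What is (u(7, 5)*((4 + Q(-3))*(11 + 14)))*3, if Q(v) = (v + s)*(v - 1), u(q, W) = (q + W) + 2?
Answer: 15750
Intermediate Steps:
u(q, W) = 2 + W + q (u(q, W) = (W + q) + 2 = 2 + W + q)
s = ¼ ≈ 0.25000
Q(v) = (-1 + v)*(¼ + v) (Q(v) = (v + ¼)*(v - 1) = (¼ + v)*(-1 + v) = (-1 + v)*(¼ + v))
(u(7, 5)*((4 + Q(-3))*(11 + 14)))*3 = ((2 + 5 + 7)*((4 + (-¼ + (-3)² - ¾*(-3)))*(11 + 14)))*3 = (14*((4 + (-¼ + 9 + 9/4))*25))*3 = (14*((4 + 11)*25))*3 = (14*(15*25))*3 = (14*375)*3 = 5250*3 = 15750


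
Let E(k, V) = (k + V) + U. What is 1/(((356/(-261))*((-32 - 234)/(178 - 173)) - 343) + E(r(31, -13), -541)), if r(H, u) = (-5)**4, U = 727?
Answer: 1305/705436 ≈ 0.0018499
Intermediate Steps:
r(H, u) = 625
E(k, V) = 727 + V + k (E(k, V) = (k + V) + 727 = (V + k) + 727 = 727 + V + k)
1/(((356/(-261))*((-32 - 234)/(178 - 173)) - 343) + E(r(31, -13), -541)) = 1/(((356/(-261))*((-32 - 234)/(178 - 173)) - 343) + (727 - 541 + 625)) = 1/(((356*(-1/261))*(-266/5) - 343) + 811) = 1/((-(-94696)/(261*5) - 343) + 811) = 1/((-356/261*(-266/5) - 343) + 811) = 1/((94696/1305 - 343) + 811) = 1/(-352919/1305 + 811) = 1/(705436/1305) = 1305/705436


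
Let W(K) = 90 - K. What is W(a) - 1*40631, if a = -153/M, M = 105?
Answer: -1418884/35 ≈ -40540.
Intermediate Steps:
a = -51/35 (a = -153/105 = -153*1/105 = -51/35 ≈ -1.4571)
W(a) - 1*40631 = (90 - 1*(-51/35)) - 1*40631 = (90 + 51/35) - 40631 = 3201/35 - 40631 = -1418884/35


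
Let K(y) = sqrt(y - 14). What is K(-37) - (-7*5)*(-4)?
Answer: -140 + I*sqrt(51) ≈ -140.0 + 7.1414*I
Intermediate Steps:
K(y) = sqrt(-14 + y)
K(-37) - (-7*5)*(-4) = sqrt(-14 - 37) - (-7*5)*(-4) = sqrt(-51) - (-35)*(-4) = I*sqrt(51) - 1*140 = I*sqrt(51) - 140 = -140 + I*sqrt(51)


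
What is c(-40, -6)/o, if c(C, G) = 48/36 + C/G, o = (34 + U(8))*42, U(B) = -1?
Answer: 4/693 ≈ 0.0057720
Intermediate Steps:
o = 1386 (o = (34 - 1)*42 = 33*42 = 1386)
c(C, G) = 4/3 + C/G (c(C, G) = 48*(1/36) + C/G = 4/3 + C/G)
c(-40, -6)/o = (4/3 - 40/(-6))/1386 = (4/3 - 40*(-1/6))*(1/1386) = (4/3 + 20/3)*(1/1386) = 8*(1/1386) = 4/693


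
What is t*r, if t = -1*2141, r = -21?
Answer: 44961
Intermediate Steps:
t = -2141
t*r = -2141*(-21) = 44961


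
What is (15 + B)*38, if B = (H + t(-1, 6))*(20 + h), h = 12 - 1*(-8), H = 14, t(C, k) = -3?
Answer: 17290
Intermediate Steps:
h = 20 (h = 12 + 8 = 20)
B = 440 (B = (14 - 3)*(20 + 20) = 11*40 = 440)
(15 + B)*38 = (15 + 440)*38 = 455*38 = 17290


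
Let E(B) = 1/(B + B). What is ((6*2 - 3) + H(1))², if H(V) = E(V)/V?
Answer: 361/4 ≈ 90.250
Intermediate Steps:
E(B) = 1/(2*B)
H(V) = 1/(2*V²) (H(V) = (1/(2*V))/V = 1/(2*V²))
((6*2 - 3) + H(1))² = ((6*2 - 3) + (½)/1²)² = ((12 - 3) + (½)*1)² = (9 + ½)² = (19/2)² = 361/4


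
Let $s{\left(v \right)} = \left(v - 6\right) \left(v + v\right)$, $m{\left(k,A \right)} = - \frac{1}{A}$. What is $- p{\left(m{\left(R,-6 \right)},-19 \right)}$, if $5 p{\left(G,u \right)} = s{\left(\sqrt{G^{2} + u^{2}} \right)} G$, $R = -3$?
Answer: $- \frac{12997}{540} + \frac{\sqrt{12997}}{15} \approx -16.468$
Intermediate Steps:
$s{\left(v \right)} = 2 v \left(-6 + v\right)$ ($s{\left(v \right)} = \left(-6 + v\right) 2 v = 2 v \left(-6 + v\right)$)
$p{\left(G,u \right)} = \frac{2 G \sqrt{G^{2} + u^{2}} \left(-6 + \sqrt{G^{2} + u^{2}}\right)}{5}$ ($p{\left(G,u \right)} = \frac{2 \sqrt{G^{2} + u^{2}} \left(-6 + \sqrt{G^{2} + u^{2}}\right) G}{5} = \frac{2 G \sqrt{G^{2} + u^{2}} \left(-6 + \sqrt{G^{2} + u^{2}}\right)}{5}$)
$- p{\left(m{\left(R,-6 \right)},-19 \right)} = - \frac{2 \left(- \frac{1}{-6}\right) \left(\left(- \frac{1}{-6}\right)^{2} + \left(-19\right)^{2} - 6 \sqrt{\left(- \frac{1}{-6}\right)^{2} + \left(-19\right)^{2}}\right)}{5} = - \frac{2 \left(\left(-1\right) \left(- \frac{1}{6}\right)\right) \left(\left(\left(-1\right) \left(- \frac{1}{6}\right)\right)^{2} + 361 - 6 \sqrt{\left(\left(-1\right) \left(- \frac{1}{6}\right)\right)^{2} + 361}\right)}{5} = - \frac{2 \left(\left(\frac{1}{6}\right)^{2} + 361 - 6 \sqrt{\left(\frac{1}{6}\right)^{2} + 361}\right)}{5 \cdot 6} = - \frac{2 \left(\frac{1}{36} + 361 - 6 \sqrt{\frac{1}{36} + 361}\right)}{5 \cdot 6} = - \frac{2 \left(\frac{1}{36} + 361 - 6 \sqrt{\frac{12997}{36}}\right)}{5 \cdot 6} = - \frac{2 \left(\frac{1}{36} + 361 - 6 \frac{\sqrt{12997}}{6}\right)}{5 \cdot 6} = - \frac{2 \left(\frac{1}{36} + 361 - \sqrt{12997}\right)}{5 \cdot 6} = - \frac{2 \left(\frac{12997}{36} - \sqrt{12997}\right)}{5 \cdot 6} = - (\frac{12997}{540} - \frac{\sqrt{12997}}{15}) = - \frac{12997}{540} + \frac{\sqrt{12997}}{15}$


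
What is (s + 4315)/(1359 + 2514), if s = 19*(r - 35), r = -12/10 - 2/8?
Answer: 72449/77460 ≈ 0.93531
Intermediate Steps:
r = -29/20 (r = -12*⅒ - 2*⅛ = -6/5 - ¼ = -29/20 ≈ -1.4500)
s = -13851/20 (s = 19*(-29/20 - 35) = 19*(-729/20) = -13851/20 ≈ -692.55)
(s + 4315)/(1359 + 2514) = (-13851/20 + 4315)/(1359 + 2514) = (72449/20)/3873 = (72449/20)*(1/3873) = 72449/77460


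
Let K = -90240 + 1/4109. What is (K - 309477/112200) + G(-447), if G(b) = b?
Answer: -13936893667131/153676600 ≈ -90690.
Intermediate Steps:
K = -370796159/4109 (K = -90240 + 1/4109 = -370796159/4109 ≈ -90240.)
(K - 309477/112200) + G(-447) = (-370796159/4109 - 309477/112200) - 447 = (-370796159/4109 - 309477*1/112200) - 447 = (-370796159/4109 - 103159/37400) - 447 = -13868200226931/153676600 - 447 = -13936893667131/153676600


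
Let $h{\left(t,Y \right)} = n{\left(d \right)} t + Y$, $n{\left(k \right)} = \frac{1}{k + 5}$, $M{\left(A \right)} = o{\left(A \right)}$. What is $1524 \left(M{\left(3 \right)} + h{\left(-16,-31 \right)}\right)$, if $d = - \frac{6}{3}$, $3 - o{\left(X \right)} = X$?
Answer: $-55372$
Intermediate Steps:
$o{\left(X \right)} = 3 - X$
$d = -2$ ($d = \left(-6\right) \frac{1}{3} = -2$)
$M{\left(A \right)} = 3 - A$
$n{\left(k \right)} = \frac{1}{5 + k}$
$h{\left(t,Y \right)} = Y + \frac{t}{3}$ ($h{\left(t,Y \right)} = \frac{t}{5 - 2} + Y = \frac{t}{3} + Y = Y + \frac{t}{3}$)
$1524 \left(M{\left(3 \right)} + h{\left(-16,-31 \right)}\right) = 1524 \left(\left(3 - 3\right) + \left(-31 + \frac{1}{3} \left(-16\right)\right)\right) = 1524 \left(\left(3 - 3\right) - \frac{109}{3}\right) = 1524 \left(0 - \frac{109}{3}\right) = 1524 \left(- \frac{109}{3}\right) = -55372$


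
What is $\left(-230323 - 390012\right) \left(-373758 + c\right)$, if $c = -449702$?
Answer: $510821059100$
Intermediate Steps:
$\left(-230323 - 390012\right) \left(-373758 + c\right) = \left(-230323 - 390012\right) \left(-373758 - 449702\right) = \left(-620335\right) \left(-823460\right) = 510821059100$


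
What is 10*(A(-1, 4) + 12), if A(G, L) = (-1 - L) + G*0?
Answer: 70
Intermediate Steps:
A(G, L) = -1 - L (A(G, L) = (-1 - L) + 0 = -1 - L)
10*(A(-1, 4) + 12) = 10*((-1 - 1*4) + 12) = 10*((-1 - 4) + 12) = 10*(-5 + 12) = 10*7 = 70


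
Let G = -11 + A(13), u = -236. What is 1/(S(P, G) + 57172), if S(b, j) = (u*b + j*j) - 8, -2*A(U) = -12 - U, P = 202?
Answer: 4/37977 ≈ 0.00010533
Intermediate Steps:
A(U) = 6 + U/2 (A(U) = -(-12 - U)/2 = 6 + U/2)
G = 3/2 (G = -11 + (6 + (½)*13) = -11 + (6 + 13/2) = -11 + 25/2 = 3/2 ≈ 1.5000)
S(b, j) = -8 + j² - 236*b (S(b, j) = (-236*b + j*j) - 8 = (-236*b + j²) - 8 = (j² - 236*b) - 8 = -8 + j² - 236*b)
1/(S(P, G) + 57172) = 1/((-8 + (3/2)² - 236*202) + 57172) = 1/((-8 + 9/4 - 47672) + 57172) = 1/(-190711/4 + 57172) = 1/(37977/4) = 4/37977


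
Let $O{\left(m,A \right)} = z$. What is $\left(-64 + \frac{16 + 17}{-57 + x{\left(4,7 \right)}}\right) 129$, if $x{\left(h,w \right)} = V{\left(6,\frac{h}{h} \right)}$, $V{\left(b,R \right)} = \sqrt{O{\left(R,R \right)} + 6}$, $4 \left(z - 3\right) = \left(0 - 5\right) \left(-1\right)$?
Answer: $- \frac{107927076}{12955} - \frac{8514 \sqrt{41}}{12955} \approx -8335.1$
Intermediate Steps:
$z = \frac{17}{4}$ ($z = 3 + \frac{\left(0 - 5\right) \left(-1\right)}{4} = 3 + \frac{\left(-5\right) \left(-1\right)}{4} = 3 + \frac{1}{4} \cdot 5 = 3 + \frac{5}{4} = \frac{17}{4} \approx 4.25$)
$O{\left(m,A \right)} = \frac{17}{4}$
$V{\left(b,R \right)} = \frac{\sqrt{41}}{2}$ ($V{\left(b,R \right)} = \sqrt{\frac{17}{4} + 6} = \sqrt{\frac{41}{4}} = \frac{\sqrt{41}}{2}$)
$x{\left(h,w \right)} = \frac{\sqrt{41}}{2}$
$\left(-64 + \frac{16 + 17}{-57 + x{\left(4,7 \right)}}\right) 129 = \left(-64 + \frac{16 + 17}{-57 + \frac{\sqrt{41}}{2}}\right) 129 = \left(-64 + \frac{33}{-57 + \frac{\sqrt{41}}{2}}\right) 129 = -8256 + \frac{4257}{-57 + \frac{\sqrt{41}}{2}}$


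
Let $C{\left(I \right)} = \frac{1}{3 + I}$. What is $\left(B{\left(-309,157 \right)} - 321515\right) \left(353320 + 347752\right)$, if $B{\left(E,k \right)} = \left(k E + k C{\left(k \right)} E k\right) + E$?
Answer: $- \frac{2930062989637}{10} \approx -2.9301 \cdot 10^{11}$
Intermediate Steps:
$B{\left(E,k \right)} = E + E k + \frac{E k^{2}}{3 + k}$ ($B{\left(E,k \right)} = \left(k E + \frac{k}{3 + k} E k\right) + E = \left(E k + \frac{E k}{3 + k} k\right) + E = \left(E k + \frac{E k^{2}}{3 + k}\right) + E = E + E k + \frac{E k^{2}}{3 + k}$)
$\left(B{\left(-309,157 \right)} - 321515\right) \left(353320 + 347752\right) = \left(- \frac{309 \left(157^{2} + \left(1 + 157\right) \left(3 + 157\right)\right)}{3 + 157} - 321515\right) \left(353320 + 347752\right) = \left(- \frac{309 \left(24649 + 158 \cdot 160\right)}{160} - 321515\right) 701072 = \left(\left(-309\right) \frac{1}{160} \left(24649 + 25280\right) - 321515\right) 701072 = \left(\left(-309\right) \frac{1}{160} \cdot 49929 - 321515\right) 701072 = \left(- \frac{15428061}{160} - 321515\right) 701072 = \left(- \frac{66870461}{160}\right) 701072 = - \frac{2930062989637}{10}$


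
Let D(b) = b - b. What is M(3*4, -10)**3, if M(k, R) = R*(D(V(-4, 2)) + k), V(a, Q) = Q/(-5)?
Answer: -1728000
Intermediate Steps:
V(a, Q) = -Q/5 (V(a, Q) = Q*(-1/5) = -Q/5)
D(b) = 0
M(k, R) = R*k (M(k, R) = R*(0 + k) = R*k)
M(3*4, -10)**3 = (-30*4)**3 = (-10*12)**3 = (-120)**3 = -1728000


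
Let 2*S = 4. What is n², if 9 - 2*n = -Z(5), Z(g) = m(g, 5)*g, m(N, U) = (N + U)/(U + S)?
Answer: 12769/196 ≈ 65.148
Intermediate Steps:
S = 2 (S = (½)*4 = 2)
m(N, U) = (N + U)/(2 + U) (m(N, U) = (N + U)/(U + 2) = (N + U)/(2 + U))
Z(g) = g*(5/7 + g/7) (Z(g) = ((g + 5)/(2 + 5))*g = ((5 + g)/7)*g = (5/7 + g/7)*g = g*(5/7 + g/7))
n = 113/14 (n = 9/2 - (-1)*(⅐)*5*(5 + 5)/2 = 9/2 - (-1)*(⅐)*5*10/2 = 9/2 - (-1)*50/(2*7) = 9/2 - ½*(-50/7) = 9/2 + 25/7 = 113/14 ≈ 8.0714)
n² = (113/14)² = 12769/196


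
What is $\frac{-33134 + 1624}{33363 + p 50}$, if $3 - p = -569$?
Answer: $- \frac{31510}{61963} \approx -0.50853$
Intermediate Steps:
$p = 572$ ($p = 3 - -569 = 3 + 569 = 572$)
$\frac{-33134 + 1624}{33363 + p 50} = \frac{-33134 + 1624}{33363 + 572 \cdot 50} = - \frac{31510}{33363 + 28600} = - \frac{31510}{61963}$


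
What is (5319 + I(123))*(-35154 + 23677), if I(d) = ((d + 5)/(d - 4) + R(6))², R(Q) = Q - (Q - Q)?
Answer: -872611494071/14161 ≈ -6.1621e+7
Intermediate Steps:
R(Q) = Q (R(Q) = Q - 1*0 = Q + 0 = Q)
I(d) = (6 + (5 + d)/(-4 + d))² (I(d) = ((d + 5)/(d - 4) + 6)² = ((5 + d)/(-4 + d) + 6)² = (6 + (5 + d)/(-4 + d))²)
(5319 + I(123))*(-35154 + 23677) = (5319 + (-19 + 7*123)²/(-4 + 123)²)*(-35154 + 23677) = (5319 + (-19 + 861)²/119²)*(-11477) = (5319 + 842²*(1/14161))*(-11477) = (5319 + 708964*(1/14161))*(-11477) = (5319 + 708964/14161)*(-11477) = (76031323/14161)*(-11477) = -872611494071/14161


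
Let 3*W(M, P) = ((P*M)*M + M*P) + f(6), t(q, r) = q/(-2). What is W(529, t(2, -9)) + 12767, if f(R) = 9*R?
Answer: -242015/3 ≈ -80672.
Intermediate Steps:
t(q, r) = -q/2 (t(q, r) = q*(-½) = -q/2)
W(M, P) = 18 + M*P/3 + P*M²/3 (W(M, P) = (((P*M)*M + M*P) + 9*6)/3 = (((M*P)*M + M*P) + 54)/3 = ((P*M² + M*P) + 54)/3 = ((M*P + P*M²) + 54)/3 = (54 + M*P + P*M²)/3 = 18 + M*P/3 + P*M²/3)
W(529, t(2, -9)) + 12767 = (18 + (⅓)*529*(-½*2) + (⅓)*(-½*2)*529²) + 12767 = (18 + (⅓)*529*(-1) + (⅓)*(-1)*279841) + 12767 = (18 - 529/3 - 279841/3) + 12767 = -280316/3 + 12767 = -242015/3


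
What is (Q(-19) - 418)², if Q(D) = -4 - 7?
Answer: 184041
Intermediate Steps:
Q(D) = -11
(Q(-19) - 418)² = (-11 - 418)² = (-429)² = 184041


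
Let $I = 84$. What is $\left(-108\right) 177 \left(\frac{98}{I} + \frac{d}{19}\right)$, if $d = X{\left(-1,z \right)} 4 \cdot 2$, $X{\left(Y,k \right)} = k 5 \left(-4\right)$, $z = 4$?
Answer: $\frac{11810502}{19} \approx 6.2161 \cdot 10^{5}$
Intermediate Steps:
$X{\left(Y,k \right)} = - 20 k$ ($X{\left(Y,k \right)} = 5 k \left(-4\right) = - 20 k$)
$d = -640$ ($d = \left(-20\right) 4 \cdot 4 \cdot 2 = \left(-80\right) 4 \cdot 2 = \left(-320\right) 2 = -640$)
$\left(-108\right) 177 \left(\frac{98}{I} + \frac{d}{19}\right) = \left(-108\right) 177 \left(\frac{98}{84} - \frac{640}{19}\right) = - 19116 \left(98 \cdot \frac{1}{84} - \frac{640}{19}\right) = - 19116 \left(\frac{7}{6} - \frac{640}{19}\right) = \left(-19116\right) \left(- \frac{3707}{114}\right) = \frac{11810502}{19}$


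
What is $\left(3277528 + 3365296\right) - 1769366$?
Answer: $4873458$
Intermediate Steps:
$\left(3277528 + 3365296\right) - 1769366 = 6642824 - 1769366 = 4873458$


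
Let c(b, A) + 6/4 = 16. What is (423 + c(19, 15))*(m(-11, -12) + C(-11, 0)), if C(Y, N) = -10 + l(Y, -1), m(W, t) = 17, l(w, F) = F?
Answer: 2625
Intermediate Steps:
c(b, A) = 29/2 (c(b, A) = -3/2 + 16 = 29/2)
C(Y, N) = -11 (C(Y, N) = -10 - 1 = -11)
(423 + c(19, 15))*(m(-11, -12) + C(-11, 0)) = (423 + 29/2)*(17 - 11) = (875/2)*6 = 2625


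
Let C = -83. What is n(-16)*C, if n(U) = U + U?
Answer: 2656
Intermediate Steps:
n(U) = 2*U
n(-16)*C = (2*(-16))*(-83) = -32*(-83) = 2656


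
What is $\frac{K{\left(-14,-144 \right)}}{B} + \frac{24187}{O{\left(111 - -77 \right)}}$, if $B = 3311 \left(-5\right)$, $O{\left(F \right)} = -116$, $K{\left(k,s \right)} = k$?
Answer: $- \frac{57202023}{274340} \approx -208.51$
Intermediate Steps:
$B = -16555$
$\frac{K{\left(-14,-144 \right)}}{B} + \frac{24187}{O{\left(111 - -77 \right)}} = - \frac{14}{-16555} + \frac{24187}{-116} = \left(-14\right) \left(- \frac{1}{16555}\right) + 24187 \left(- \frac{1}{116}\right) = \frac{2}{2365} - \frac{24187}{116} = - \frac{57202023}{274340}$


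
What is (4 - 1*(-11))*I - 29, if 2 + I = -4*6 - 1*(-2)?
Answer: -389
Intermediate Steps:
I = -24 (I = -2 + (-4*6 - 1*(-2)) = -2 + (-24 + 2) = -2 - 22 = -24)
(4 - 1*(-11))*I - 29 = (4 - 1*(-11))*(-24) - 29 = (4 + 11)*(-24) - 29 = 15*(-24) - 29 = -360 - 29 = -389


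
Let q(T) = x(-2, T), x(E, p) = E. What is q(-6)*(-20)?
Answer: 40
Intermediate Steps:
q(T) = -2
q(-6)*(-20) = -2*(-20) = 40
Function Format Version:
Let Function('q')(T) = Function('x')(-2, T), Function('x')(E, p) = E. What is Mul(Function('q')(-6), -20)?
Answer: 40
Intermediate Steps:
Function('q')(T) = -2
Mul(Function('q')(-6), -20) = Mul(-2, -20) = 40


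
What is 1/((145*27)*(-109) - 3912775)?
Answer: -1/4339510 ≈ -2.3044e-7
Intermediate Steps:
1/((145*27)*(-109) - 3912775) = 1/(3915*(-109) - 3912775) = 1/(-426735 - 3912775) = 1/(-4339510) = -1/4339510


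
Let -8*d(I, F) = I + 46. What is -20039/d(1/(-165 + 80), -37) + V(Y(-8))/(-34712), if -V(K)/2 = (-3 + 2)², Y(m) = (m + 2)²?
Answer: 236501885029/67844604 ≈ 3485.9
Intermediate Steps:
Y(m) = (2 + m)²
d(I, F) = -23/4 - I/8 (d(I, F) = -(I + 46)/8 = -(46 + I)/8 = -23/4 - I/8)
V(K) = -2 (V(K) = -2*(-3 + 2)² = -2*(-1)² = -2*1 = -2)
-20039/d(1/(-165 + 80), -37) + V(Y(-8))/(-34712) = -20039/(-23/4 - 1/(8*(-165 + 80))) - 2/(-34712) = -20039/(-23/4 - ⅛/(-85)) - 2*(-1/34712) = -20039/(-23/4 - ⅛*(-1/85)) + 1/17356 = -20039/(-23/4 + 1/680) + 1/17356 = -20039/(-3909/680) + 1/17356 = -20039*(-680/3909) + 1/17356 = 13626520/3909 + 1/17356 = 236501885029/67844604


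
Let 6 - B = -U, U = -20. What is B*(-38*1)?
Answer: 532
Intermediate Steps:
B = -14 (B = 6 - (-1)*(-20) = 6 - 1*20 = 6 - 20 = -14)
B*(-38*1) = -(-532) = -14*(-38) = 532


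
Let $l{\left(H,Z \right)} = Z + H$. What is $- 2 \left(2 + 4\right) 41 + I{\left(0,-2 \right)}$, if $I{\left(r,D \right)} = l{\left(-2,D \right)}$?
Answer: $-496$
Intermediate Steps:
$l{\left(H,Z \right)} = H + Z$
$I{\left(r,D \right)} = -2 + D$
$- 2 \left(2 + 4\right) 41 + I{\left(0,-2 \right)} = - 2 \left(2 + 4\right) 41 - 4 = \left(-2\right) 6 \cdot 41 - 4 = \left(-12\right) 41 - 4 = -492 - 4 = -496$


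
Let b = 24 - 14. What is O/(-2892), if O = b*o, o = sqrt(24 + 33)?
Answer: -5*sqrt(57)/1446 ≈ -0.026106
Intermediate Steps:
b = 10
o = sqrt(57) ≈ 7.5498
O = 10*sqrt(57) ≈ 75.498
O/(-2892) = (10*sqrt(57))/(-2892) = (10*sqrt(57))*(-1/2892) = -5*sqrt(57)/1446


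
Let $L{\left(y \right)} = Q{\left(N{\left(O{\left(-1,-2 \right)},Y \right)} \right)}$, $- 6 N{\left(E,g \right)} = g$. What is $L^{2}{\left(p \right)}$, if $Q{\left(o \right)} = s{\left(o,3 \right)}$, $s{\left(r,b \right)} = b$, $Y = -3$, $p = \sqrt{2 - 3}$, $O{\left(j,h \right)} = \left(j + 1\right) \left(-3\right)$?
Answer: $9$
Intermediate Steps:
$O{\left(j,h \right)} = -3 - 3 j$ ($O{\left(j,h \right)} = \left(1 + j\right) \left(-3\right) = -3 - 3 j$)
$p = i$ ($p = \sqrt{-1} = i \approx 1.0 i$)
$N{\left(E,g \right)} = - \frac{g}{6}$
$Q{\left(o \right)} = 3$
$L{\left(y \right)} = 3$
$L^{2}{\left(p \right)} = 3^{2} = 9$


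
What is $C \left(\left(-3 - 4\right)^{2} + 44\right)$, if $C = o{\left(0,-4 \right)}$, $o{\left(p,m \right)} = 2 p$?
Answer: $0$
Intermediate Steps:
$C = 0$ ($C = 2 \cdot 0 = 0$)
$C \left(\left(-3 - 4\right)^{2} + 44\right) = 0 \left(\left(-3 - 4\right)^{2} + 44\right) = 0 \left(\left(-7\right)^{2} + 44\right) = 0 \left(49 + 44\right) = 0 \cdot 93 = 0$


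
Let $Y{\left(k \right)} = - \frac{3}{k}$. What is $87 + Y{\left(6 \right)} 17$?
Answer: $\frac{157}{2} \approx 78.5$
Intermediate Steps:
$87 + Y{\left(6 \right)} 17 = 87 + - \frac{3}{6} \cdot 17 = 87 + \left(-3\right) \frac{1}{6} \cdot 17 = 87 - \frac{17}{2} = \frac{157}{2}$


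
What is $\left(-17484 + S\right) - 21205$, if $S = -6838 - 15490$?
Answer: $-61017$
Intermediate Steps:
$S = -22328$ ($S = -6838 - 15490 = -22328$)
$\left(-17484 + S\right) - 21205 = \left(-17484 - 22328\right) - 21205 = -39812 - 21205 = -61017$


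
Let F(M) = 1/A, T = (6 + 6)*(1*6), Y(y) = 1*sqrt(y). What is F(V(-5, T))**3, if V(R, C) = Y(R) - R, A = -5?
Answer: -1/125 ≈ -0.0080000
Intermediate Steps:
Y(y) = sqrt(y)
T = 72 (T = 12*6 = 72)
V(R, C) = sqrt(R) - R
F(M) = -1/5 (F(M) = 1/(-5) = -1/5)
F(V(-5, T))**3 = (-1/5)**3 = -1/125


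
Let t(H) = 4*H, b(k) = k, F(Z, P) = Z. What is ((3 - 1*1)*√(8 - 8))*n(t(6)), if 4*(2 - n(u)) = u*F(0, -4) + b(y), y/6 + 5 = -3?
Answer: 0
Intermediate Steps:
y = -48 (y = -30 + 6*(-3) = -30 - 18 = -48)
n(u) = 14 (n(u) = 2 - (u*0 - 48)/4 = 2 - (0 - 48)/4 = 2 - ¼*(-48) = 2 + 12 = 14)
((3 - 1*1)*√(8 - 8))*n(t(6)) = ((3 - 1*1)*√(8 - 8))*14 = ((3 - 1)*√0)*14 = (2*0)*14 = 0*14 = 0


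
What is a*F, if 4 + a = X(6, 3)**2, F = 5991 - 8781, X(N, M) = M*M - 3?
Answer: -89280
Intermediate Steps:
X(N, M) = -3 + M**2 (X(N, M) = M**2 - 3 = -3 + M**2)
F = -2790
a = 32 (a = -4 + (-3 + 3**2)**2 = -4 + (-3 + 9)**2 = -4 + 6**2 = -4 + 36 = 32)
a*F = 32*(-2790) = -89280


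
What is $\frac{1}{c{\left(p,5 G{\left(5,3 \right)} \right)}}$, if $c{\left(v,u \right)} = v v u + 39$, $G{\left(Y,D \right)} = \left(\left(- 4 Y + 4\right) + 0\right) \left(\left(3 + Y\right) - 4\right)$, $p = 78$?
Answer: $- \frac{1}{1946841} \approx -5.1365 \cdot 10^{-7}$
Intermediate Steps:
$G{\left(Y,D \right)} = \left(-1 + Y\right) \left(4 - 4 Y\right)$ ($G{\left(Y,D \right)} = \left(\left(4 - 4 Y\right) + 0\right) \left(-1 + Y\right) = \left(4 - 4 Y\right) \left(-1 + Y\right) = \left(-1 + Y\right) \left(4 - 4 Y\right)$)
$c{\left(v,u \right)} = 39 + u v^{2}$ ($c{\left(v,u \right)} = v^{2} u + 39 = u v^{2} + 39 = 39 + u v^{2}$)
$\frac{1}{c{\left(p,5 G{\left(5,3 \right)} \right)}} = \frac{1}{39 + 5 \left(-4 - 4 \cdot 5^{2} + 8 \cdot 5\right) 78^{2}} = \frac{1}{39 + 5 \left(-4 - 100 + 40\right) 6084} = \frac{1}{39 + 5 \left(-64\right) 6084} = \frac{1}{39 - 1946880} = \frac{1}{-1946841} = - \frac{1}{1946841}$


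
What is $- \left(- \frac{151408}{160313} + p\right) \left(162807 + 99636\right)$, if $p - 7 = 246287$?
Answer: $- \frac{10362293799394002}{160313} \approx -6.4638 \cdot 10^{10}$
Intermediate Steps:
$p = 246294$ ($p = 7 + 246287 = 246294$)
$- \left(- \frac{151408}{160313} + p\right) \left(162807 + 99636\right) = - \left(- \frac{151408}{160313} + 246294\right) \left(162807 + 99636\right) = - \left(\left(-151408\right) \frac{1}{160313} + 246294\right) 262443 = - \left(- \frac{151408}{160313} + 246294\right) 262443 = - \frac{39483978614 \cdot 262443}{160313} = \left(-1\right) \frac{10362293799394002}{160313} = - \frac{10362293799394002}{160313}$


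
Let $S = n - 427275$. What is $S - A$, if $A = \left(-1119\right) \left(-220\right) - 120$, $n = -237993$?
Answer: $-911328$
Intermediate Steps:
$A = 246060$ ($A = 246180 - 120 = 246060$)
$S = -665268$ ($S = -237993 - 427275 = -665268$)
$S - A = -665268 - 246060 = -911328$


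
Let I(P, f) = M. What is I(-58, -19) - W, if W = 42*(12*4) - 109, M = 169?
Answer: -1738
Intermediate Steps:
I(P, f) = 169
W = 1907 (W = 42*48 - 109 = 2016 - 109 = 1907)
I(-58, -19) - W = 169 - 1*1907 = 169 - 1907 = -1738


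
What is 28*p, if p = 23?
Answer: 644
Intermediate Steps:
28*p = 28*23 = 644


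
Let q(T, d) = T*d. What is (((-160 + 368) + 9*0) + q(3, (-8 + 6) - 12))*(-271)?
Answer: -44986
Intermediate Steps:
(((-160 + 368) + 9*0) + q(3, (-8 + 6) - 12))*(-271) = (((-160 + 368) + 9*0) + 3*((-8 + 6) - 12))*(-271) = ((208 + 0) + 3*(-2 - 12))*(-271) = (208 + 3*(-14))*(-271) = (208 - 42)*(-271) = 166*(-271) = -44986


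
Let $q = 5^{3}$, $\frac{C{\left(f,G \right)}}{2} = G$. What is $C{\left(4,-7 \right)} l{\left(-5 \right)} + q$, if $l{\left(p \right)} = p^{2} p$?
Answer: $1875$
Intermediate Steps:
$C{\left(f,G \right)} = 2 G$
$l{\left(p \right)} = p^{3}$
$q = 125$
$C{\left(4,-7 \right)} l{\left(-5 \right)} + q = 2 \left(-7\right) \left(-5\right)^{3} + 125 = \left(-14\right) \left(-125\right) + 125 = 1750 + 125 = 1875$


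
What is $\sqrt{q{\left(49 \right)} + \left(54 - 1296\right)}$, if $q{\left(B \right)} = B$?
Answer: $i \sqrt{1193} \approx 34.54 i$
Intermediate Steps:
$\sqrt{q{\left(49 \right)} + \left(54 - 1296\right)} = \sqrt{49 + \left(54 - 1296\right)} = \sqrt{49 - 1242} = \sqrt{-1193} = i \sqrt{1193}$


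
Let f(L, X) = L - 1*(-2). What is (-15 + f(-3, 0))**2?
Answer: 256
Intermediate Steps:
f(L, X) = 2 + L (f(L, X) = L + 2 = 2 + L)
(-15 + f(-3, 0))**2 = (-15 + (2 - 3))**2 = (-15 - 1)**2 = (-16)**2 = 256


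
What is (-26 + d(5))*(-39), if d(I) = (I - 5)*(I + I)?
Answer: 1014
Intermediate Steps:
d(I) = 2*I*(-5 + I) (d(I) = (-5 + I)*(2*I) = 2*I*(-5 + I))
(-26 + d(5))*(-39) = (-26 + 2*5*(-5 + 5))*(-39) = (-26 + 2*5*0)*(-39) = (-26 + 0)*(-39) = -26*(-39) = 1014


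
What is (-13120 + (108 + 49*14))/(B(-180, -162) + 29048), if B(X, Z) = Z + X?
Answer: -6163/14353 ≈ -0.42939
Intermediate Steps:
B(X, Z) = X + Z
(-13120 + (108 + 49*14))/(B(-180, -162) + 29048) = (-13120 + (108 + 49*14))/((-180 - 162) + 29048) = (-13120 + (108 + 686))/(-342 + 29048) = (-13120 + 794)/28706 = -12326*1/28706 = -6163/14353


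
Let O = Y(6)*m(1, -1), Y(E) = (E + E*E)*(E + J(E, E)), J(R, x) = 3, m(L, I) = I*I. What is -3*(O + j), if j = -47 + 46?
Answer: -1131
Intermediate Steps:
m(L, I) = I²
j = -1
Y(E) = (3 + E)*(E + E²) (Y(E) = (E + E*E)*(E + 3) = (E + E²)*(3 + E) = (3 + E)*(E + E²))
O = 378 (O = (6*(3 + 6² + 4*6))*(-1)² = (6*(3 + 36 + 24))*1 = (6*63)*1 = 378*1 = 378)
-3*(O + j) = -3*(378 - 1) = -3*377 = -1131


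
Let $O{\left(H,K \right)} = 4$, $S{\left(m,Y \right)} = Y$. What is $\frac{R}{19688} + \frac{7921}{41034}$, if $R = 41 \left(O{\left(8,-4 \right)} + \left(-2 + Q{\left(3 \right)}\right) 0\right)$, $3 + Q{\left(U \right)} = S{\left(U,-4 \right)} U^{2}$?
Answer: $\frac{10167389}{50492337} \approx 0.20136$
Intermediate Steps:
$Q{\left(U \right)} = -3 - 4 U^{2}$
$R = 164$ ($R = 41 \left(4 + \left(-2 - \left(3 + 4 \cdot 3^{2}\right)\right) 0\right) = 41 \left(4 + \left(-2 - 39\right) 0\right) = 41 \left(4 - 0\right) = 41 \left(4 + 0\right) = 41 \cdot 4 = 164$)
$\frac{R}{19688} + \frac{7921}{41034} = \frac{164}{19688} + \frac{7921}{41034} = 164 \cdot \frac{1}{19688} + 7921 \cdot \frac{1}{41034} = \frac{41}{4922} + \frac{7921}{41034} = \frac{10167389}{50492337}$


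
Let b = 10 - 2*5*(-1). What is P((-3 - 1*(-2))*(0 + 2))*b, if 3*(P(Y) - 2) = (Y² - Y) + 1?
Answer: 260/3 ≈ 86.667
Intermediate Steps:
P(Y) = 7/3 - Y/3 + Y²/3 (P(Y) = 2 + ((Y² - Y) + 1)/3 = 2 + (1 + Y² - Y)/3 = 2 + (⅓ - Y/3 + Y²/3) = 7/3 - Y/3 + Y²/3)
b = 20 (b = 10 - 10*(-1) = 10 + 10 = 20)
P((-3 - 1*(-2))*(0 + 2))*b = (7/3 - (-3 - 1*(-2))*(0 + 2)/3 + ((-3 - 1*(-2))*(0 + 2))²/3)*20 = (7/3 - (-3 + 2)*2/3 + ((-3 + 2)*2)²/3)*20 = (7/3 - (-1)*2/3 + (-1*2)²/3)*20 = (7/3 - ⅓*(-2) + (⅓)*(-2)²)*20 = (7/3 + ⅔ + (⅓)*4)*20 = (7/3 + ⅔ + 4/3)*20 = (13/3)*20 = 260/3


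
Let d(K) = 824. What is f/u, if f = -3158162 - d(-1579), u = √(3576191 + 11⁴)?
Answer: -1579493*√224427/448854 ≈ -1667.1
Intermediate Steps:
u = 4*√224427 (u = √(3576191 + 14641) = √3590832 = 4*√224427 ≈ 1894.9)
f = -3158986 (f = -3158162 - 1*824 = -3158162 - 824 = -3158986)
f/u = -3158986*√224427/897708 = -1579493*√224427/448854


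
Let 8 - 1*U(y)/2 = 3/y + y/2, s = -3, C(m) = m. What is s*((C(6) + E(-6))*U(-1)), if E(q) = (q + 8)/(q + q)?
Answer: -805/2 ≈ -402.50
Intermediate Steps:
E(q) = (8 + q)/(2*q) (E(q) = (8 + q)/((2*q)) = (8 + q)*(1/(2*q)) = (8 + q)/(2*q))
U(y) = 16 - y - 6/y (U(y) = 16 - 2*(3/y + y/2) = 16 - 2*(y/2 + 3/y) = 16 + (-y - 6/y) = 16 - y - 6/y)
s*((C(6) + E(-6))*U(-1)) = -3*(6 + (½)*(8 - 6)/(-6))*(16 - 1*(-1) - 6/(-1)) = -3*(6 + (½)*(-⅙)*2)*(16 + 1 - 6*(-1)) = -3*(6 - ⅙)*(16 + 1 + 6) = -35*23/2 = -3*805/6 = -805/2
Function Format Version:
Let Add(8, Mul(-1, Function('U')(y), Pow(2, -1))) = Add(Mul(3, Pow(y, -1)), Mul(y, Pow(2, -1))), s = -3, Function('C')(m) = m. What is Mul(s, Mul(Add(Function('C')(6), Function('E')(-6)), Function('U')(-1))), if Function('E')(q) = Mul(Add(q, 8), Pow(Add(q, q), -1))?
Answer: Rational(-805, 2) ≈ -402.50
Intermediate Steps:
Function('E')(q) = Mul(Rational(1, 2), Pow(q, -1), Add(8, q)) (Function('E')(q) = Mul(Add(8, q), Pow(Mul(2, q), -1)) = Mul(Add(8, q), Mul(Rational(1, 2), Pow(q, -1))) = Mul(Rational(1, 2), Pow(q, -1), Add(8, q)))
Function('U')(y) = Add(16, Mul(-1, y), Mul(-6, Pow(y, -1))) (Function('U')(y) = Add(16, Mul(-2, Add(Mul(3, Pow(y, -1)), Mul(y, Pow(2, -1))))) = Add(16, Mul(-2, Add(Mul(3, Pow(y, -1)), Mul(y, Rational(1, 2))))) = Add(16, Mul(-2, Add(Mul(3, Pow(y, -1)), Mul(Rational(1, 2), y)))) = Add(16, Mul(-2, Add(Mul(Rational(1, 2), y), Mul(3, Pow(y, -1))))) = Add(16, Add(Mul(-1, y), Mul(-6, Pow(y, -1)))) = Add(16, Mul(-1, y), Mul(-6, Pow(y, -1))))
Mul(s, Mul(Add(Function('C')(6), Function('E')(-6)), Function('U')(-1))) = Mul(-3, Mul(Add(6, Mul(Rational(1, 2), Pow(-6, -1), Add(8, -6))), Add(16, Mul(-1, -1), Mul(-6, Pow(-1, -1))))) = Mul(-3, Mul(Add(6, Mul(Rational(1, 2), Rational(-1, 6), 2)), Add(16, 1, Mul(-6, -1)))) = Mul(-3, Mul(Add(6, Rational(-1, 6)), Add(16, 1, 6))) = Mul(-3, Mul(Rational(35, 6), 23)) = Mul(-3, Rational(805, 6)) = Rational(-805, 2)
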